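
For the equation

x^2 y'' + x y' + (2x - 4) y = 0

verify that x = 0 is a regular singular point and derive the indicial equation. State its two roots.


Divide by x^2 to reach normal form y'' + P_1(x) y' + P_2(x) y = 0 with P_1(x) = 1/x and P_2(x) = 2/x - 4/x^2.
x = 0 is a singular point because the y'-coefficient 1/x has a pole at x = 0 and the y-coefficient 2/x - 4/x^2 has a pole at x = 0.
It is a regular singular point because x P_1(x) = p(x) = 1 and x^2 P_2(x) = q(x) = 2x - 4 are polynomials, hence analytic at x = 0.
p(0) = 1,  q(0) = -4.
Indicial equation: r(r-1) + p(0) r + q(0) = 0, i.e. r^2 + (p(0) - 1) r + q(0) = 0, i.e. r^2 - 4 = 0.
Discriminant: (0)^2 - 4(-4) = 16, so r = (0 ± 4)/2.
Solving: r_1 = 2, r_2 = -2.

indicial: r^2 - 4 = 0; roots r_1 = 2, r_2 = -2


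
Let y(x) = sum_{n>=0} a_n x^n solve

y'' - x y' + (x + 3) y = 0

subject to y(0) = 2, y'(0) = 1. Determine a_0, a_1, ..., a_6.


Ansatz: y(x) = sum_{n>=0} a_n x^n, so y'(x) = sum_{n>=1} n a_n x^(n-1) and y''(x) = sum_{n>=2} n(n-1) a_n x^(n-2).
Substitute into P(x) y'' + Q(x) y' + R(x) y = 0 with P(x) = 1, Q(x) = -x, R(x) = x + 3, and match powers of x.
Initial conditions: a_0 = 2, a_1 = 1.
Setting the coefficient of each power of x to zero and solving order by order (substituting the coefficients already found):
  x^0: 2 a_2 + 3 a_0 = 0  ->  2 a_2 = -3 a_0 = -6  ->  a_2 = -3
  x^1: 6 a_3 + 2 a_1 + a_0 = 0  ->  6 a_3 = -2 a_1 - a_0 = -4  ->  a_3 = -2/3
  x^2: 12 a_4 + a_2 + a_1 = 0  ->  12 a_4 = -a_2 - a_1 = 2  ->  a_4 = 1/6
  x^3: 20 a_5 + a_2 = 0  ->  20 a_5 = -a_2 = 3  ->  a_5 = 3/20
  x^4: 30 a_6 - a_4 + a_3 = 0  ->  30 a_6 = a_4 - a_3 = 5/6  ->  a_6 = 1/36
Truncated series: y(x) = 2 + x - 3 x^2 - (2/3) x^3 + (1/6) x^4 + (3/20) x^5 + (1/36) x^6 + O(x^7).

a_0 = 2; a_1 = 1; a_2 = -3; a_3 = -2/3; a_4 = 1/6; a_5 = 3/20; a_6 = 1/36


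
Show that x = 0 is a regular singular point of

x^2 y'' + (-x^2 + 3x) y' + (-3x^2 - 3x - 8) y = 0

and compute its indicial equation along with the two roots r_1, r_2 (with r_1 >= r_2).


Divide by x^2 to reach normal form y'' + P_1(x) y' + P_2(x) y = 0 with P_1(x) = -1 + 3/x and P_2(x) = -3 - 3/x - 8/x^2.
x = 0 is a singular point because the y'-coefficient -1 + 3/x has a pole at x = 0 and the y-coefficient -3 - 3/x - 8/x^2 has a pole at x = 0.
It is a regular singular point because x P_1(x) = p(x) = 3 - x and x^2 P_2(x) = q(x) = -3x^2 - 3x - 8 are polynomials, hence analytic at x = 0.
p(0) = 3,  q(0) = -8.
Indicial equation: r(r-1) + p(0) r + q(0) = 0, i.e. r^2 + (p(0) - 1) r + q(0) = 0, i.e. r^2 + 2 r - 8 = 0.
Discriminant: (2)^2 - 4(-8) = 36, so r = (-2 ± 6)/2.
Solving: r_1 = 2, r_2 = -4.

indicial: r^2 + 2 r - 8 = 0; roots r_1 = 2, r_2 = -4


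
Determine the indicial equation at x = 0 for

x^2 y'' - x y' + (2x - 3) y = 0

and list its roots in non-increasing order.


Divide by x^2 to reach normal form y'' + P_1(x) y' + P_2(x) y = 0 with P_1(x) = -1/x and P_2(x) = 2/x - 3/x^2.
x = 0 is a singular point because the y'-coefficient -1/x has a pole at x = 0 and the y-coefficient 2/x - 3/x^2 has a pole at x = 0.
It is a regular singular point because x P_1(x) = p(x) = -1 and x^2 P_2(x) = q(x) = 2x - 3 are polynomials, hence analytic at x = 0.
p(0) = -1,  q(0) = -3.
Indicial equation: r(r-1) + p(0) r + q(0) = 0, i.e. r^2 + (p(0) - 1) r + q(0) = 0, i.e. r^2 - 2 r - 3 = 0.
Discriminant: (-2)^2 - 4(-3) = 16, so r = (2 ± 4)/2.
Solving: r_1 = 3, r_2 = -1.

indicial: r^2 - 2 r - 3 = 0; roots r_1 = 3, r_2 = -1


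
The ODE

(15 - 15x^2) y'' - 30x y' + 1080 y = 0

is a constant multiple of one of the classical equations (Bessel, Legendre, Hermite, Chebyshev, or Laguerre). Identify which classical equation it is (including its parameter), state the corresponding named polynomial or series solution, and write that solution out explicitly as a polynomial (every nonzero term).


All three coefficients share the factor 15; dividing through by 15 gives  (1 - x^2) y'' - 2x y' + 72 y = 0.
This matches the Legendre equation (1 - x^2) y'' - 2x y' + n(n+1) y = 0 (note the -2x y' term) with n(n+1) = 72, so n = 8; the polynomial solution is P_8(x).
With y = sum_k a_k x^k, matching x^k gives (k+2)(k+1) a_{k+2} = [k(k+1) - n(n+1)] a_k = (k - 8)(k + 9) a_k. The right side vanishes at k = 8, so the series with the parity of 8 terminates at degree 8.
Standard normalization (P_n(1) = 1): leading coefficient (2n)!/(2^n (n!)^2) = 20922789888000/(256*1625702400) = 6435/128, so a_8 = 6435/128. Work downward with a_k = (k+1)(k+2) a_{k+2} / ((k - 8)(k + 9)):
  a_6 = (7)(8)(6435/128) / ((6 - 8)(6 + 9)) = (45045/16)/(-30) = -3003/32
  a_4 = (5)(6)(-3003/32) / ((4 - 8)(4 + 9)) = (-45045/16)/(-52) = 3465/64
  a_2 = (3)(4)(3465/64) / ((2 - 8)(2 + 9)) = (10395/16)/(-66) = -315/32
  a_0 = (1)(2)(-315/32) / ((0 - 8)(0 + 9)) = (-315/16)/(-72) = 35/128
Hence P_8(x) = 6435 x^8/128 - 3003 x^6/32 + 3465 x^4/64 - 315 x^2/32 + 35/128.

P_8(x); series = 6435 x^8/128 - 3003 x^6/32 + 3465 x^4/64 - 315 x^2/32 + 35/128


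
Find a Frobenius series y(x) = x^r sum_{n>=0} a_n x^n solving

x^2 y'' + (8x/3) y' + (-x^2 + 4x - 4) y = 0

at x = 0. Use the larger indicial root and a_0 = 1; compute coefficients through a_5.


Write in Frobenius form y'' + (p(x)/x) y' + (q(x)/x^2) y = 0:
  p(x) = 8/3,  q(x) = -x^2 + 4x - 4.
Indicial equation: r(r-1) + (8/3) r + (-4) = 0 -> roots r_1 = 4/3, r_2 = -3.
Take r = r_1 = 4/3. Let y(x) = x^r sum_{n>=0} a_n x^n with a_0 = 1.
Substitute y = x^r sum a_n x^n and match x^{r+n}. The recurrence is
  D(n) a_n + 4 a_{n-1} - 1 a_{n-2} = 0,  where D(n) = (r+n)(r+n-1) + (8/3)(r+n) + (-4).
  a_n = [-4 a_{n-1} + 1 a_{n-2}] / D(n).
Since the indicial polynomial factors as (r - r_1)(r - r_2), D(n) = (r_1 + n - r_1)(r_1 + n - r_2) = n(n + 13/3).
Evaluating step by step (a_0 = 1):
  n = 1: D(1) = 1(1 + 13/3) = 16/3; numerator = -4(1) = -4; a_1 = (-4)/(16/3) = -3/4
  n = 2: D(2) = 2(2 + 13/3) = 38/3; numerator = -4(-3/4) + 1(1) = 4; a_2 = (4)/(38/3) = 6/19
  n = 3: D(3) = 3(3 + 13/3) = 22; numerator = -4(6/19) + 1(-3/4) = -153/76; a_3 = (-153/76)/(22) = -153/1672
  n = 4: D(4) = 4(4 + 13/3) = 100/3; numerator = -4(-153/1672) + 1(6/19) = 15/22; a_4 = (15/22)/(100/3) = 9/440
  n = 5: D(5) = 5(5 + 13/3) = 140/3; numerator = -4(9/440) + 1(-153/1672) = -1449/8360; a_5 = (-1449/8360)/(140/3) = -621/167200

r = 4/3; a_0 = 1; a_1 = -3/4; a_2 = 6/19; a_3 = -153/1672; a_4 = 9/440; a_5 = -621/167200


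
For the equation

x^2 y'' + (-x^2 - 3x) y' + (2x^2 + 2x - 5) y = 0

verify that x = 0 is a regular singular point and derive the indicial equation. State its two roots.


Divide by x^2 to reach normal form y'' + P_1(x) y' + P_2(x) y = 0 with P_1(x) = -1 - 3/x and P_2(x) = 2 + 2/x - 5/x^2.
x = 0 is a singular point because the y'-coefficient -1 - 3/x has a pole at x = 0 and the y-coefficient 2 + 2/x - 5/x^2 has a pole at x = 0.
It is a regular singular point because x P_1(x) = p(x) = -x - 3 and x^2 P_2(x) = q(x) = 2x^2 + 2x - 5 are polynomials, hence analytic at x = 0.
p(0) = -3,  q(0) = -5.
Indicial equation: r(r-1) + p(0) r + q(0) = 0, i.e. r^2 + (p(0) - 1) r + q(0) = 0, i.e. r^2 - 4 r - 5 = 0.
Discriminant: (-4)^2 - 4(-5) = 36, so r = (4 ± 6)/2.
Solving: r_1 = 5, r_2 = -1.

indicial: r^2 - 4 r - 5 = 0; roots r_1 = 5, r_2 = -1


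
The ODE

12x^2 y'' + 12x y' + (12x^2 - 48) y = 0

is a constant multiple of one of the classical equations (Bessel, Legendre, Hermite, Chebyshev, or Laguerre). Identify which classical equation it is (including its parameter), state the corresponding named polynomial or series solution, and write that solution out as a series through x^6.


All three coefficients share the factor 12; dividing through by 12 gives  x^2 y'' + x y' + (x^2 - 4) y = 0.
This matches the Bessel equation x^2 y'' + x y' + (x^2 - nu^2) y = 0 with nu^2 = 4, so nu = 2; the solution bounded at x = 0 is J_2(x).
Frobenius at x = 0: indicial roots ±nu; for r = nu the recurrence k(k + 2nu) c_k = -c_{k-2} gives the standard series J_nu(x) = sum_{k>=0} (-1)^k / (k! (k+nu)!) (x/2)^(2k+nu). Evaluate the first 3 terms:
  k = 0: (-1)^0 / (0! * 2! * 2^2) x^2 = 1/(1*2*4) x^2 = (1/8) x^2
  k = 1: (-1)^1 / (1! * 3! * 2^4) x^4 = -1/(1*6*16) x^4 = (-1/96) x^4
  k = 2: (-1)^2 / (2! * 4! * 2^6) x^6 = 1/(2*24*64) x^6 = (1/3072) x^6
Hence J_2(x) = x^6/3072 - x^4/96 + x^2/8 + ....

J_2(x); series = x^6/3072 - x^4/96 + x^2/8


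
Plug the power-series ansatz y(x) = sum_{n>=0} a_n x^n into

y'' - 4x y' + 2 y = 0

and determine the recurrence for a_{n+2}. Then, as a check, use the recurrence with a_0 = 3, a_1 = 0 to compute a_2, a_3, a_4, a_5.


Substitute y = sum_n a_n x^n.
y''(x) has coefficient (n+2)(n+1) a_{n+2} at x^n;
-4 x y'(x) has coefficient -4 n a_n at x^n (shift);
2 y(x) has coefficient 2 a_n at x^n.
Matching x^n: (n+2)(n+1) a_{n+2} + (-4n + 2) a_n = 0.
Thus a_{n+2} = (4n - 2) / ((n+1)(n+2)) * a_n.

Check with a_0 = 3, a_1 = 0 (apply the recurrence for n = 0, 1, 2, 3): a_0 = 3, a_1 = 0, a_2 = -3, a_3 = 0, a_4 = -3/2, a_5 = 0.

a_(n+2) = (4n - 2) / ((n+1)(n+2)) * a_n; check: a_0 = 3, a_1 = 0, a_2 = -3, a_3 = 0, a_4 = -3/2, a_5 = 0


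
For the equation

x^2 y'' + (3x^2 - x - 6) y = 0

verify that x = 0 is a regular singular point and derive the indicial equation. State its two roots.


Divide by x^2 to reach normal form y'' + P_1(x) y' + P_2(x) y = 0 with P_1(x) = 0 and P_2(x) = 3 - 1/x - 6/x^2.
x = 0 is a singular point because the y-coefficient 3 - 1/x - 6/x^2 has a pole at x = 0.
It is a regular singular point because x P_1(x) = p(x) = 0 and x^2 P_2(x) = q(x) = 3x^2 - x - 6 are polynomials, hence analytic at x = 0.
p(0) = 0,  q(0) = -6.
Indicial equation: r(r-1) + p(0) r + q(0) = 0, i.e. r^2 + (p(0) - 1) r + q(0) = 0, i.e. r^2 - 1 r - 6 = 0.
Discriminant: (-1)^2 - 4(-6) = 25, so r = (1 ± 5)/2.
Solving: r_1 = 3, r_2 = -2.

indicial: r^2 - 1 r - 6 = 0; roots r_1 = 3, r_2 = -2


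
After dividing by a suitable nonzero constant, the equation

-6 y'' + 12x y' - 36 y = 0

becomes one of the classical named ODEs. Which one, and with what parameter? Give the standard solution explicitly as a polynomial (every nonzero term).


All three coefficients share the factor -6; dividing through by -6 gives  y'' - 2x y' + 6 y = 0.
This matches the Hermite equation y'' - 2x y' + 2n y = 0 with 2n = 6, so n = 3; the polynomial solution is H_3(x).
With y = sum_k a_k x^k, matching x^k gives (k+2)(k+1) a_{k+2} = 2(k - n) a_k = 2(k - 3) a_k. The right side vanishes at k = 3, so the series with the parity of 3 terminates at degree 3.
Standard normalization: leading coefficient of H_n is 2^n, so a_3 = 2^3 = 8. Work downward with a_k = (k+1)(k+2) a_{k+2} / (2(k - n)):
  a_1 = (2)(3)(8) / (2(1 - 3)) = 48/(-4) = -12
Hence H_3(x) = 8 x^3 - 12 x.

H_3(x); series = 8 x^3 - 12 x


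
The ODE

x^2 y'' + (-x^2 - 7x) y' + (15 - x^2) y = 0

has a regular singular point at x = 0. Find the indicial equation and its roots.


Divide by x^2 to reach normal form y'' + P_1(x) y' + P_2(x) y = 0 with P_1(x) = -1 - 7/x and P_2(x) = -1 + 15/x^2.
x = 0 is a singular point because the y'-coefficient -1 - 7/x has a pole at x = 0 and the y-coefficient -1 + 15/x^2 has a pole at x = 0.
It is a regular singular point because x P_1(x) = p(x) = -x - 7 and x^2 P_2(x) = q(x) = 15 - x^2 are polynomials, hence analytic at x = 0.
p(0) = -7,  q(0) = 15.
Indicial equation: r(r-1) + p(0) r + q(0) = 0, i.e. r^2 + (p(0) - 1) r + q(0) = 0, i.e. r^2 - 8 r + 15 = 0.
Discriminant: (-8)^2 - 4(15) = 4, so r = (8 ± 2)/2.
Solving: r_1 = 5, r_2 = 3.

indicial: r^2 - 8 r + 15 = 0; roots r_1 = 5, r_2 = 3


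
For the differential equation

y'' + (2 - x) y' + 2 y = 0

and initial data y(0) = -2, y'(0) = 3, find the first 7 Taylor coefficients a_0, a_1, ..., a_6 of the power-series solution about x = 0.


Ansatz: y(x) = sum_{n>=0} a_n x^n, so y'(x) = sum_{n>=1} n a_n x^(n-1) and y''(x) = sum_{n>=2} n(n-1) a_n x^(n-2).
Substitute into P(x) y'' + Q(x) y' + R(x) y = 0 with P(x) = 1, Q(x) = 2 - x, R(x) = 2, and match powers of x.
Initial conditions: a_0 = -2, a_1 = 3.
Setting the coefficient of each power of x to zero and solving order by order (substituting the coefficients already found):
  x^0: 2 a_2 + 2 a_1 + 2 a_0 = 0  ->  2 a_2 = -2 a_1 - 2 a_0 = -2  ->  a_2 = -1
  x^1: 6 a_3 + 4 a_2 + a_1 = 0  ->  6 a_3 = -4 a_2 - a_1 = 1  ->  a_3 = 1/6
  x^2: 12 a_4 + 6 a_3 = 0  ->  12 a_4 = -6 a_3 = -1  ->  a_4 = -1/12
  x^3: 20 a_5 + 8 a_4 - a_3 = 0  ->  20 a_5 = -8 a_4 + a_3 = 5/6  ->  a_5 = 1/24
  x^4: 30 a_6 + 10 a_5 - 2 a_4 = 0  ->  30 a_6 = -10 a_5 + 2 a_4 = -7/12  ->  a_6 = -7/360
Truncated series: y(x) = -2 + 3 x - x^2 + (1/6) x^3 - (1/12) x^4 + (1/24) x^5 - (7/360) x^6 + O(x^7).

a_0 = -2; a_1 = 3; a_2 = -1; a_3 = 1/6; a_4 = -1/12; a_5 = 1/24; a_6 = -7/360


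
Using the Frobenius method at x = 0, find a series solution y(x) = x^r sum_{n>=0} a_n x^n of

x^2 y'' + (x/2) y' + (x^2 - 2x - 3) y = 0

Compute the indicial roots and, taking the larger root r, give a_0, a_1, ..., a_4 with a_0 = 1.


Write in Frobenius form y'' + (p(x)/x) y' + (q(x)/x^2) y = 0:
  p(x) = 1/2,  q(x) = x^2 - 2x - 3.
Indicial equation: r(r-1) + (1/2) r + (-3) = 0 -> roots r_1 = 2, r_2 = -3/2.
Take r = r_1 = 2. Let y(x) = x^r sum_{n>=0} a_n x^n with a_0 = 1.
Substitute y = x^r sum a_n x^n and match x^{r+n}. The recurrence is
  D(n) a_n - 2 a_{n-1} + 1 a_{n-2} = 0,  where D(n) = (r+n)(r+n-1) + (1/2)(r+n) + (-3).
  a_n = [2 a_{n-1} - 1 a_{n-2}] / D(n).
Since the indicial polynomial factors as (r - r_1)(r - r_2), D(n) = (r_1 + n - r_1)(r_1 + n - r_2) = n(n + 7/2).
Evaluating step by step (a_0 = 1):
  n = 1: D(1) = 1(1 + 7/2) = 9/2; numerator = 2(1) = 2; a_1 = (2)/(9/2) = 4/9
  n = 2: D(2) = 2(2 + 7/2) = 11; numerator = 2(4/9) - 1(1) = -1/9; a_2 = (-1/9)/(11) = -1/99
  n = 3: D(3) = 3(3 + 7/2) = 39/2; numerator = 2(-1/99) - 1(4/9) = -46/99; a_3 = (-46/99)/(39/2) = -92/3861
  n = 4: D(4) = 4(4 + 7/2) = 30; numerator = 2(-92/3861) - 1(-1/99) = -145/3861; a_4 = (-145/3861)/(30) = -29/23166

r = 2; a_0 = 1; a_1 = 4/9; a_2 = -1/99; a_3 = -92/3861; a_4 = -29/23166


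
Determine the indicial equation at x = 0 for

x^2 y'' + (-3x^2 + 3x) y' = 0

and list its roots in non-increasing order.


Divide by x^2 to reach normal form y'' + P_1(x) y' + P_2(x) y = 0 with P_1(x) = -3 + 3/x and P_2(x) = 0.
x = 0 is a singular point because the y'-coefficient -3 + 3/x has a pole at x = 0.
It is a regular singular point because x P_1(x) = p(x) = 3 - 3x and x^2 P_2(x) = q(x) = 0 are polynomials, hence analytic at x = 0.
p(0) = 3,  q(0) = 0.
Indicial equation: r(r-1) + p(0) r + q(0) = 0, i.e. r^2 + (p(0) - 1) r + q(0) = 0, i.e. r^2 + 2 r = 0.
Discriminant: (2)^2 - 4(0) = 4, so r = (-2 ± 2)/2.
Solving: r_1 = 0, r_2 = -2.

indicial: r^2 + 2 r = 0; roots r_1 = 0, r_2 = -2


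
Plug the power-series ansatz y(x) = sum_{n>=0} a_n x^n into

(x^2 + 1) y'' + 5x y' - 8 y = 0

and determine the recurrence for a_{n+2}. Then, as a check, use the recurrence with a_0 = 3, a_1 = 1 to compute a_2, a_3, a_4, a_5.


Substitute y = sum_n a_n x^n.
(1 + 1 x^2) y'' contributes (n+2)(n+1) a_{n+2} + n(n-1) a_n at x^n.
5 x y'(x) contributes 5 n a_n at x^n.
-8 y(x) contributes -8 a_n at x^n.
Matching x^n: (n+2)(n+1) a_{n+2} + (n(n-1) + 5 n - 8) a_n = 0.
Thus a_{n+2} = (-n(n-1) - 5 n + 8) / ((n+1)(n+2)) * a_n.

Check with a_0 = 3, a_1 = 1 (apply the recurrence for n = 0, 1, 2, 3): a_0 = 3, a_1 = 1, a_2 = 12, a_3 = 1/2, a_4 = -4, a_5 = -13/40.

a_(n+2) = (-n(n-1) - 5 n + 8) / ((n+1)(n+2)) * a_n; check: a_0 = 3, a_1 = 1, a_2 = 12, a_3 = 1/2, a_4 = -4, a_5 = -13/40


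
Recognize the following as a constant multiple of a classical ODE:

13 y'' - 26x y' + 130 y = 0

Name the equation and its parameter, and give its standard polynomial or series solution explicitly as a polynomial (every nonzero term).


All three coefficients share the factor 13; dividing through by 13 gives  y'' - 2x y' + 10 y = 0.
This matches the Hermite equation y'' - 2x y' + 2n y = 0 with 2n = 10, so n = 5; the polynomial solution is H_5(x).
With y = sum_k a_k x^k, matching x^k gives (k+2)(k+1) a_{k+2} = 2(k - n) a_k = 2(k - 5) a_k. The right side vanishes at k = 5, so the series with the parity of 5 terminates at degree 5.
Standard normalization: leading coefficient of H_n is 2^n, so a_5 = 2^5 = 32. Work downward with a_k = (k+1)(k+2) a_{k+2} / (2(k - n)):
  a_3 = (4)(5)(32) / (2(3 - 5)) = 640/(-4) = -160
  a_1 = (2)(3)(-160) / (2(1 - 5)) = -960/(-8) = 120
Hence H_5(x) = 32 x^5 - 160 x^3 + 120 x.

H_5(x); series = 32 x^5 - 160 x^3 + 120 x


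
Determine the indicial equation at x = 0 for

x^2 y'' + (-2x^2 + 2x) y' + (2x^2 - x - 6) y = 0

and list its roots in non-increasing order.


Divide by x^2 to reach normal form y'' + P_1(x) y' + P_2(x) y = 0 with P_1(x) = -2 + 2/x and P_2(x) = 2 - 1/x - 6/x^2.
x = 0 is a singular point because the y'-coefficient -2 + 2/x has a pole at x = 0 and the y-coefficient 2 - 1/x - 6/x^2 has a pole at x = 0.
It is a regular singular point because x P_1(x) = p(x) = 2 - 2x and x^2 P_2(x) = q(x) = 2x^2 - x - 6 are polynomials, hence analytic at x = 0.
p(0) = 2,  q(0) = -6.
Indicial equation: r(r-1) + p(0) r + q(0) = 0, i.e. r^2 + (p(0) - 1) r + q(0) = 0, i.e. r^2 + 1 r - 6 = 0.
Discriminant: (1)^2 - 4(-6) = 25, so r = (-1 ± 5)/2.
Solving: r_1 = 2, r_2 = -3.

indicial: r^2 + 1 r - 6 = 0; roots r_1 = 2, r_2 = -3


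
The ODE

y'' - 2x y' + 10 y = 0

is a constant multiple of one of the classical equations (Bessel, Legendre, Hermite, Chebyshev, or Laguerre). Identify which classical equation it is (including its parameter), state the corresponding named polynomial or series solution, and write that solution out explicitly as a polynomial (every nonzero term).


The equation is already in a standard form:  y'' - 2x y' + 10 y = 0.
This matches the Hermite equation y'' - 2x y' + 2n y = 0 with 2n = 10, so n = 5; the polynomial solution is H_5(x).
With y = sum_k a_k x^k, matching x^k gives (k+2)(k+1) a_{k+2} = 2(k - n) a_k = 2(k - 5) a_k. The right side vanishes at k = 5, so the series with the parity of 5 terminates at degree 5.
Standard normalization: leading coefficient of H_n is 2^n, so a_5 = 2^5 = 32. Work downward with a_k = (k+1)(k+2) a_{k+2} / (2(k - n)):
  a_3 = (4)(5)(32) / (2(3 - 5)) = 640/(-4) = -160
  a_1 = (2)(3)(-160) / (2(1 - 5)) = -960/(-8) = 120
Hence H_5(x) = 32 x^5 - 160 x^3 + 120 x.

H_5(x); series = 32 x^5 - 160 x^3 + 120 x


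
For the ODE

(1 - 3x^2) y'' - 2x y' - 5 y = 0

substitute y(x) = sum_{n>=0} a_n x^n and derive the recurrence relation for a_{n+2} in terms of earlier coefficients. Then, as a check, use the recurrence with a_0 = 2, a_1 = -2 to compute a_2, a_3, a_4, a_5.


Substitute y = sum_n a_n x^n.
(1 - 3 x^2) y'' contributes (n+2)(n+1) a_{n+2} - 3 n(n-1) a_n at x^n.
-2 x y'(x) contributes -2 n a_n at x^n.
-5 y(x) contributes -5 a_n at x^n.
Matching x^n: (n+2)(n+1) a_{n+2} + (-3 n(n-1) - 2 n - 5) a_n = 0.
Thus a_{n+2} = (3 n(n-1) + 2 n + 5) / ((n+1)(n+2)) * a_n.

Check with a_0 = 2, a_1 = -2 (apply the recurrence for n = 0, 1, 2, 3): a_0 = 2, a_1 = -2, a_2 = 5, a_3 = -7/3, a_4 = 25/4, a_5 = -203/60.

a_(n+2) = (3 n(n-1) + 2 n + 5) / ((n+1)(n+2)) * a_n; check: a_0 = 2, a_1 = -2, a_2 = 5, a_3 = -7/3, a_4 = 25/4, a_5 = -203/60


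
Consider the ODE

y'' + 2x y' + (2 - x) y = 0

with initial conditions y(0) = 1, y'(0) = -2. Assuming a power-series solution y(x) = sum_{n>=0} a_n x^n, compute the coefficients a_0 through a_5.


Ansatz: y(x) = sum_{n>=0} a_n x^n, so y'(x) = sum_{n>=1} n a_n x^(n-1) and y''(x) = sum_{n>=2} n(n-1) a_n x^(n-2).
Substitute into P(x) y'' + Q(x) y' + R(x) y = 0 with P(x) = 1, Q(x) = 2x, R(x) = 2 - x, and match powers of x.
Initial conditions: a_0 = 1, a_1 = -2.
Setting the coefficient of each power of x to zero and solving order by order (substituting the coefficients already found):
  x^0: 2 a_2 + 2 a_0 = 0  ->  2 a_2 = -2 a_0 = -2  ->  a_2 = -1
  x^1: 6 a_3 + 4 a_1 - a_0 = 0  ->  6 a_3 = -4 a_1 + a_0 = 9  ->  a_3 = 3/2
  x^2: 12 a_4 + 6 a_2 - a_1 = 0  ->  12 a_4 = -6 a_2 + a_1 = 4  ->  a_4 = 1/3
  x^3: 20 a_5 + 8 a_3 - a_2 = 0  ->  20 a_5 = -8 a_3 + a_2 = -13  ->  a_5 = -13/20
Truncated series: y(x) = 1 - 2 x - x^2 + (3/2) x^3 + (1/3) x^4 - (13/20) x^5 + O(x^6).

a_0 = 1; a_1 = -2; a_2 = -1; a_3 = 3/2; a_4 = 1/3; a_5 = -13/20


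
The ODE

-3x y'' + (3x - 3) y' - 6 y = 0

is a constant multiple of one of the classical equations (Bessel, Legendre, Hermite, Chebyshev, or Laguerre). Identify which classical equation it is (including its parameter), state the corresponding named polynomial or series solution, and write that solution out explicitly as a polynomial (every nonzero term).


All three coefficients share the factor -3; dividing through by -3 gives  x y'' + (1 - x) y' + 2 y = 0.
This matches the Laguerre equation x y'' + (1 - x) y' + n y = 0 with n = 2; the polynomial solution is L_2(x).
With y = sum_k a_k x^k, matching x^k gives (k+1)k a_{k+1} + (k+1) a_{k+1} - k a_k + n a_k = 0, i.e. (k+1)^2 a_{k+1} = (k - n) a_k = (k - 2) a_k. The right side vanishes at k = 2, so the series terminates at degree 2.
Standard normalization L_n(0) = 1 gives a_0 = 1. Work upward with a_{k+1} = (k - 2) a_k / (k+1)^2:
  a_1 = (0 - 2)(1) / 1^2 = -2/1 = -2
  a_2 = (1 - 2)(-2) / 2^2 = 2/4 = 1/2
Hence L_2(x) = x^2/2 - 2 x + 1.

L_2(x); series = x^2/2 - 2 x + 1


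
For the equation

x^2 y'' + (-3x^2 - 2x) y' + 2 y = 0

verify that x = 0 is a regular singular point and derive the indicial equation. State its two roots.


Divide by x^2 to reach normal form y'' + P_1(x) y' + P_2(x) y = 0 with P_1(x) = -3 - 2/x and P_2(x) = 2/x^2.
x = 0 is a singular point because the y'-coefficient -3 - 2/x has a pole at x = 0 and the y-coefficient 2/x^2 has a pole at x = 0.
It is a regular singular point because x P_1(x) = p(x) = -3x - 2 and x^2 P_2(x) = q(x) = 2 are polynomials, hence analytic at x = 0.
p(0) = -2,  q(0) = 2.
Indicial equation: r(r-1) + p(0) r + q(0) = 0, i.e. r^2 + (p(0) - 1) r + q(0) = 0, i.e. r^2 - 3 r + 2 = 0.
Discriminant: (-3)^2 - 4(2) = 1, so r = (3 ± 1)/2.
Solving: r_1 = 2, r_2 = 1.

indicial: r^2 - 3 r + 2 = 0; roots r_1 = 2, r_2 = 1


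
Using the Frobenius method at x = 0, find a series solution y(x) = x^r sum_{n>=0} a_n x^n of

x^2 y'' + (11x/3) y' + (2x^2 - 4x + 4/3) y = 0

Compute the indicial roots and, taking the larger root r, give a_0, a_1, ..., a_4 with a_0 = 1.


Write in Frobenius form y'' + (p(x)/x) y' + (q(x)/x^2) y = 0:
  p(x) = 11/3,  q(x) = 2x^2 - 4x + 4/3.
Indicial equation: r(r-1) + (11/3) r + (4/3) = 0 -> roots r_1 = -2/3, r_2 = -2.
Take r = r_1 = -2/3. Let y(x) = x^r sum_{n>=0} a_n x^n with a_0 = 1.
Substitute y = x^r sum a_n x^n and match x^{r+n}. The recurrence is
  D(n) a_n - 4 a_{n-1} + 2 a_{n-2} = 0,  where D(n) = (r+n)(r+n-1) + (11/3)(r+n) + (4/3).
  a_n = [4 a_{n-1} - 2 a_{n-2}] / D(n).
Since the indicial polynomial factors as (r - r_1)(r - r_2), D(n) = (r_1 + n - r_1)(r_1 + n - r_2) = n(n + 4/3).
Evaluating step by step (a_0 = 1):
  n = 1: D(1) = 1(1 + 4/3) = 7/3; numerator = 4(1) = 4; a_1 = (4)/(7/3) = 12/7
  n = 2: D(2) = 2(2 + 4/3) = 20/3; numerator = 4(12/7) - 2(1) = 34/7; a_2 = (34/7)/(20/3) = 51/70
  n = 3: D(3) = 3(3 + 4/3) = 13; numerator = 4(51/70) - 2(12/7) = -18/35; a_3 = (-18/35)/(13) = -18/455
  n = 4: D(4) = 4(4 + 4/3) = 64/3; numerator = 4(-18/455) - 2(51/70) = -21/13; a_4 = (-21/13)/(64/3) = -63/832

r = -2/3; a_0 = 1; a_1 = 12/7; a_2 = 51/70; a_3 = -18/455; a_4 = -63/832


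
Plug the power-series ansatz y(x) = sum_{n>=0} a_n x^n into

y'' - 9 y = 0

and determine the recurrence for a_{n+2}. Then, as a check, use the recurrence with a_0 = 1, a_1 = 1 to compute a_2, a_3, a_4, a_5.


Substitute y = sum_n a_n x^n into y'' + (const) y = 0.
y''(x) = sum_{n>=0} (n+2)(n+1) a_{n+2} x^n.
The ODE becomes sum_n [(n+2)(n+1) a_{n+2} - 9 a_n] x^n = 0.
Setting each coefficient to zero gives the recurrence:
  (n+2)(n+1) a_{n+2} - 9 a_n = 0,
  a_{n+2} = 9 / ((n+1)(n+2)) a_n.

Check with a_0 = 1, a_1 = 1 (apply the recurrence for n = 0, 1, 2, 3): a_0 = 1, a_1 = 1, a_2 = 9/2, a_3 = 3/2, a_4 = 27/8, a_5 = 27/40.

a_{n+2} = 9/((n+1)(n+2)) * a_n; check: a_0 = 1, a_1 = 1, a_2 = 9/2, a_3 = 3/2, a_4 = 27/8, a_5 = 27/40


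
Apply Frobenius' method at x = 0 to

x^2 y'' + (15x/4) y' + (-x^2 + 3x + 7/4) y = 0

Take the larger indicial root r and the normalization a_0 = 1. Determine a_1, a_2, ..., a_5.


Write in Frobenius form y'' + (p(x)/x) y' + (q(x)/x^2) y = 0:
  p(x) = 15/4,  q(x) = -x^2 + 3x + 7/4.
Indicial equation: r(r-1) + (15/4) r + (7/4) = 0 -> roots r_1 = -1, r_2 = -7/4.
Take r = r_1 = -1. Let y(x) = x^r sum_{n>=0} a_n x^n with a_0 = 1.
Substitute y = x^r sum a_n x^n and match x^{r+n}. The recurrence is
  D(n) a_n + 3 a_{n-1} - 1 a_{n-2} = 0,  where D(n) = (r+n)(r+n-1) + (15/4)(r+n) + (7/4).
  a_n = [-3 a_{n-1} + 1 a_{n-2}] / D(n).
Since the indicial polynomial factors as (r - r_1)(r - r_2), D(n) = (r_1 + n - r_1)(r_1 + n - r_2) = n(n + 3/4).
Evaluating step by step (a_0 = 1):
  n = 1: D(1) = 1(1 + 3/4) = 7/4; numerator = -3(1) = -3; a_1 = (-3)/(7/4) = -12/7
  n = 2: D(2) = 2(2 + 3/4) = 11/2; numerator = -3(-12/7) + 1(1) = 43/7; a_2 = (43/7)/(11/2) = 86/77
  n = 3: D(3) = 3(3 + 3/4) = 45/4; numerator = -3(86/77) + 1(-12/7) = -390/77; a_3 = (-390/77)/(45/4) = -104/231
  n = 4: D(4) = 4(4 + 3/4) = 19; numerator = -3(-104/231) + 1(86/77) = 190/77; a_4 = (190/77)/(19) = 10/77
  n = 5: D(5) = 5(5 + 3/4) = 115/4; numerator = -3(10/77) + 1(-104/231) = -194/231; a_5 = (-194/231)/(115/4) = -776/26565

r = -1; a_0 = 1; a_1 = -12/7; a_2 = 86/77; a_3 = -104/231; a_4 = 10/77; a_5 = -776/26565


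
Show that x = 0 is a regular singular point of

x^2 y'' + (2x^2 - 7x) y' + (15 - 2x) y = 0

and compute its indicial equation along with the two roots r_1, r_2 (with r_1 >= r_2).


Divide by x^2 to reach normal form y'' + P_1(x) y' + P_2(x) y = 0 with P_1(x) = 2 - 7/x and P_2(x) = -2/x + 15/x^2.
x = 0 is a singular point because the y'-coefficient 2 - 7/x has a pole at x = 0 and the y-coefficient -2/x + 15/x^2 has a pole at x = 0.
It is a regular singular point because x P_1(x) = p(x) = 2x - 7 and x^2 P_2(x) = q(x) = 15 - 2x are polynomials, hence analytic at x = 0.
p(0) = -7,  q(0) = 15.
Indicial equation: r(r-1) + p(0) r + q(0) = 0, i.e. r^2 + (p(0) - 1) r + q(0) = 0, i.e. r^2 - 8 r + 15 = 0.
Discriminant: (-8)^2 - 4(15) = 4, so r = (8 ± 2)/2.
Solving: r_1 = 5, r_2 = 3.

indicial: r^2 - 8 r + 15 = 0; roots r_1 = 5, r_2 = 3


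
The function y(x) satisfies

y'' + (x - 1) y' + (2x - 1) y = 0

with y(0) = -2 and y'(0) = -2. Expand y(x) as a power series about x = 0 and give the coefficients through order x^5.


Ansatz: y(x) = sum_{n>=0} a_n x^n, so y'(x) = sum_{n>=1} n a_n x^(n-1) and y''(x) = sum_{n>=2} n(n-1) a_n x^(n-2).
Substitute into P(x) y'' + Q(x) y' + R(x) y = 0 with P(x) = 1, Q(x) = x - 1, R(x) = 2x - 1, and match powers of x.
Initial conditions: a_0 = -2, a_1 = -2.
Setting the coefficient of each power of x to zero and solving order by order (substituting the coefficients already found):
  x^0: 2 a_2 - a_1 - a_0 = 0  ->  2 a_2 = a_1 + a_0 = -4  ->  a_2 = -2
  x^1: 6 a_3 - 2 a_2 + 2 a_0 = 0  ->  6 a_3 = 2 a_2 - 2 a_0 = 0  ->  a_3 = 0
  x^2: 12 a_4 - 3 a_3 + a_2 + 2 a_1 = 0  ->  12 a_4 = 3 a_3 - a_2 - 2 a_1 = 6  ->  a_4 = 1/2
  x^3: 20 a_5 - 4 a_4 + 2 a_3 + 2 a_2 = 0  ->  20 a_5 = 4 a_4 - 2 a_3 - 2 a_2 = 6  ->  a_5 = 3/10
Truncated series: y(x) = -2 - 2 x - 2 x^2 + (1/2) x^4 + (3/10) x^5 + O(x^6).

a_0 = -2; a_1 = -2; a_2 = -2; a_3 = 0; a_4 = 1/2; a_5 = 3/10


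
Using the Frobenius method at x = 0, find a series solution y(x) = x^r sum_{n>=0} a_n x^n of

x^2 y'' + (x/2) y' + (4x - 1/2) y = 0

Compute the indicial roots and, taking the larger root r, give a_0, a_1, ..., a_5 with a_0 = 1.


Write in Frobenius form y'' + (p(x)/x) y' + (q(x)/x^2) y = 0:
  p(x) = 1/2,  q(x) = 4x - 1/2.
Indicial equation: r(r-1) + (1/2) r + (-1/2) = 0 -> roots r_1 = 1, r_2 = -1/2.
Take r = r_1 = 1. Let y(x) = x^r sum_{n>=0} a_n x^n with a_0 = 1.
Substitute y = x^r sum a_n x^n and match x^{r+n}. The recurrence is
  D(n) a_n + 4 a_{n-1} = 0,  where D(n) = (r+n)(r+n-1) + (1/2)(r+n) + (-1/2).
  a_n = -4 / D(n) * a_{n-1}.
Since the indicial polynomial factors as (r - r_1)(r - r_2), D(n) = (r_1 + n - r_1)(r_1 + n - r_2) = n(n + 3/2).
Evaluating step by step (a_0 = 1):
  n = 1: D(1) = 1(1 + 3/2) = 5/2; numerator = -4(1) = -4; a_1 = (-4)/(5/2) = -8/5
  n = 2: D(2) = 2(2 + 3/2) = 7; numerator = -4(-8/5) = 32/5; a_2 = (32/5)/(7) = 32/35
  n = 3: D(3) = 3(3 + 3/2) = 27/2; numerator = -4(32/35) = -128/35; a_3 = (-128/35)/(27/2) = -256/945
  n = 4: D(4) = 4(4 + 3/2) = 22; numerator = -4(-256/945) = 1024/945; a_4 = (1024/945)/(22) = 512/10395
  n = 5: D(5) = 5(5 + 3/2) = 65/2; numerator = -4(512/10395) = -2048/10395; a_5 = (-2048/10395)/(65/2) = -4096/675675

r = 1; a_0 = 1; a_1 = -8/5; a_2 = 32/35; a_3 = -256/945; a_4 = 512/10395; a_5 = -4096/675675


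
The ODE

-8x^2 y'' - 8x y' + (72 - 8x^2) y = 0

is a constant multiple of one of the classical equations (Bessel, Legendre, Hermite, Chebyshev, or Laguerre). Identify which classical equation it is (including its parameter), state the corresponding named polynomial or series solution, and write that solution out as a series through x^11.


All three coefficients share the factor -8; dividing through by -8 gives  x^2 y'' + x y' + (x^2 - 9) y = 0.
This matches the Bessel equation x^2 y'' + x y' + (x^2 - nu^2) y = 0 with nu^2 = 9, so nu = 3; the solution bounded at x = 0 is J_3(x).
Frobenius at x = 0: indicial roots ±nu; for r = nu the recurrence k(k + 2nu) c_k = -c_{k-2} gives the standard series J_nu(x) = sum_{k>=0} (-1)^k / (k! (k+nu)!) (x/2)^(2k+nu). Evaluate the first 5 terms:
  k = 0: (-1)^0 / (0! * 3! * 2^3) x^3 = 1/(1*6*8) x^3 = (1/48) x^3
  k = 1: (-1)^1 / (1! * 4! * 2^5) x^5 = -1/(1*24*32) x^5 = (-1/768) x^5
  k = 2: (-1)^2 / (2! * 5! * 2^7) x^7 = 1/(2*120*128) x^7 = (1/30720) x^7
  k = 3: (-1)^3 / (3! * 6! * 2^9) x^9 = -1/(6*720*512) x^9 = (-1/2211840) x^9
  k = 4: (-1)^4 / (4! * 7! * 2^11) x^11 = 1/(24*5040*2048) x^11 = (1/247726080) x^11
Hence J_3(x) = x^11/247726080 - x^9/2211840 + x^7/30720 - x^5/768 + x^3/48 + ....

J_3(x); series = x^11/247726080 - x^9/2211840 + x^7/30720 - x^5/768 + x^3/48


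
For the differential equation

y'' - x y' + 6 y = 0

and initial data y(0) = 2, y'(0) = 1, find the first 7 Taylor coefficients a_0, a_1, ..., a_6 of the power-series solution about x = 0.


Ansatz: y(x) = sum_{n>=0} a_n x^n, so y'(x) = sum_{n>=1} n a_n x^(n-1) and y''(x) = sum_{n>=2} n(n-1) a_n x^(n-2).
Substitute into P(x) y'' + Q(x) y' + R(x) y = 0 with P(x) = 1, Q(x) = -x, R(x) = 6, and match powers of x.
Initial conditions: a_0 = 2, a_1 = 1.
Setting the coefficient of each power of x to zero and solving order by order (substituting the coefficients already found):
  x^0: 2 a_2 + 6 a_0 = 0  ->  2 a_2 = -6 a_0 = -12  ->  a_2 = -6
  x^1: 6 a_3 + 5 a_1 = 0  ->  6 a_3 = -5 a_1 = -5  ->  a_3 = -5/6
  x^2: 12 a_4 + 4 a_2 = 0  ->  12 a_4 = -4 a_2 = 24  ->  a_4 = 2
  x^3: 20 a_5 + 3 a_3 = 0  ->  20 a_5 = -3 a_3 = 5/2  ->  a_5 = 1/8
  x^4: 30 a_6 + 2 a_4 = 0  ->  30 a_6 = -2 a_4 = -4  ->  a_6 = -2/15
Truncated series: y(x) = 2 + x - 6 x^2 - (5/6) x^3 + 2 x^4 + (1/8) x^5 - (2/15) x^6 + O(x^7).

a_0 = 2; a_1 = 1; a_2 = -6; a_3 = -5/6; a_4 = 2; a_5 = 1/8; a_6 = -2/15


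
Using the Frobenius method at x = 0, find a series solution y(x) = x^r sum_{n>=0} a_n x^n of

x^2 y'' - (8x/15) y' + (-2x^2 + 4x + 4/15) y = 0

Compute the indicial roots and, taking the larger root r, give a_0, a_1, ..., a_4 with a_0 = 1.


Write in Frobenius form y'' + (p(x)/x) y' + (q(x)/x^2) y = 0:
  p(x) = -8/15,  q(x) = -2x^2 + 4x + 4/15.
Indicial equation: r(r-1) + (-8/15) r + (4/15) = 0 -> roots r_1 = 4/3, r_2 = 1/5.
Take r = r_1 = 4/3. Let y(x) = x^r sum_{n>=0} a_n x^n with a_0 = 1.
Substitute y = x^r sum a_n x^n and match x^{r+n}. The recurrence is
  D(n) a_n + 4 a_{n-1} - 2 a_{n-2} = 0,  where D(n) = (r+n)(r+n-1) + (-8/15)(r+n) + (4/15).
  a_n = [-4 a_{n-1} + 2 a_{n-2}] / D(n).
Since the indicial polynomial factors as (r - r_1)(r - r_2), D(n) = (r_1 + n - r_1)(r_1 + n - r_2) = n(n + 17/15).
Evaluating step by step (a_0 = 1):
  n = 1: D(1) = 1(1 + 17/15) = 32/15; numerator = -4(1) = -4; a_1 = (-4)/(32/15) = -15/8
  n = 2: D(2) = 2(2 + 17/15) = 94/15; numerator = -4(-15/8) + 2(1) = 19/2; a_2 = (19/2)/(94/15) = 285/188
  n = 3: D(3) = 3(3 + 17/15) = 62/5; numerator = -4(285/188) + 2(-15/8) = -1845/188; a_3 = (-1845/188)/(62/5) = -9225/11656
  n = 4: D(4) = 4(4 + 17/15) = 308/15; numerator = -4(-9225/11656) + 2(285/188) = 9030/1457; a_4 = (9030/1457)/(308/15) = 9675/32054

r = 4/3; a_0 = 1; a_1 = -15/8; a_2 = 285/188; a_3 = -9225/11656; a_4 = 9675/32054


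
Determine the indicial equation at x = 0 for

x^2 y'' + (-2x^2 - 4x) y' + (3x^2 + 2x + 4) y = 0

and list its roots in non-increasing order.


Divide by x^2 to reach normal form y'' + P_1(x) y' + P_2(x) y = 0 with P_1(x) = -2 - 4/x and P_2(x) = 3 + 2/x + 4/x^2.
x = 0 is a singular point because the y'-coefficient -2 - 4/x has a pole at x = 0 and the y-coefficient 3 + 2/x + 4/x^2 has a pole at x = 0.
It is a regular singular point because x P_1(x) = p(x) = -2x - 4 and x^2 P_2(x) = q(x) = 3x^2 + 2x + 4 are polynomials, hence analytic at x = 0.
p(0) = -4,  q(0) = 4.
Indicial equation: r(r-1) + p(0) r + q(0) = 0, i.e. r^2 + (p(0) - 1) r + q(0) = 0, i.e. r^2 - 5 r + 4 = 0.
Discriminant: (-5)^2 - 4(4) = 9, so r = (5 ± 3)/2.
Solving: r_1 = 4, r_2 = 1.

indicial: r^2 - 5 r + 4 = 0; roots r_1 = 4, r_2 = 1


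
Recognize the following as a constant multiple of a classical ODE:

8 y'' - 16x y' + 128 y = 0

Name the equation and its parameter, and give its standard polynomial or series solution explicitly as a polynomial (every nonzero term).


All three coefficients share the factor 8; dividing through by 8 gives  y'' - 2x y' + 16 y = 0.
This matches the Hermite equation y'' - 2x y' + 2n y = 0 with 2n = 16, so n = 8; the polynomial solution is H_8(x).
With y = sum_k a_k x^k, matching x^k gives (k+2)(k+1) a_{k+2} = 2(k - n) a_k = 2(k - 8) a_k. The right side vanishes at k = 8, so the series with the parity of 8 terminates at degree 8.
Standard normalization: leading coefficient of H_n is 2^n, so a_8 = 2^8 = 256. Work downward with a_k = (k+1)(k+2) a_{k+2} / (2(k - n)):
  a_6 = (7)(8)(256) / (2(6 - 8)) = 14336/(-4) = -3584
  a_4 = (5)(6)(-3584) / (2(4 - 8)) = -107520/(-8) = 13440
  a_2 = (3)(4)(13440) / (2(2 - 8)) = 161280/(-12) = -13440
  a_0 = (1)(2)(-13440) / (2(0 - 8)) = -26880/(-16) = 1680
Hence H_8(x) = 256 x^8 - 3584 x^6 + 13440 x^4 - 13440 x^2 + 1680.

H_8(x); series = 256 x^8 - 3584 x^6 + 13440 x^4 - 13440 x^2 + 1680


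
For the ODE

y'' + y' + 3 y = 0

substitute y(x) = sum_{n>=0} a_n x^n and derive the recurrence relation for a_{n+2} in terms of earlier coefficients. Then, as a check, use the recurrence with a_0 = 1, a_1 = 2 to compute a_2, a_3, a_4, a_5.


Substitute y = sum_n a_n x^n.
y''(x) has coefficient (n+2)(n+1) a_{n+2} at x^n;
y'(x) has coefficient (n+1) a_{n+1} at x^n;
3 y(x) has coefficient 3 a_n at x^n.
Matching x^n: (n+2)(n+1) a_{n+2} + (n+1) a_{n+1} + 3 a_n = 0.
Thus a_{n+2} = [-(n+1) a_{n+1} - 3 a_n] / ((n+1)(n+2)).

Check with a_0 = 1, a_1 = 2 (apply the recurrence for n = 0, 1, 2, 3): a_0 = 1, a_1 = 2, a_2 = -5/2, a_3 = -1/6, a_4 = 2/3, a_5 = -13/120.

a_(n+2) = [-(n+1) a_(n+1) - 3 a_n] / ((n+1)(n+2)); check: a_0 = 1, a_1 = 2, a_2 = -5/2, a_3 = -1/6, a_4 = 2/3, a_5 = -13/120


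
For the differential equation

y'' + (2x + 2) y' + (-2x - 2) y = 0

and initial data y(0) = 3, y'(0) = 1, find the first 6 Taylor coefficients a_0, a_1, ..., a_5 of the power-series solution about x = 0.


Ansatz: y(x) = sum_{n>=0} a_n x^n, so y'(x) = sum_{n>=1} n a_n x^(n-1) and y''(x) = sum_{n>=2} n(n-1) a_n x^(n-2).
Substitute into P(x) y'' + Q(x) y' + R(x) y = 0 with P(x) = 1, Q(x) = 2x + 2, R(x) = -2x - 2, and match powers of x.
Initial conditions: a_0 = 3, a_1 = 1.
Setting the coefficient of each power of x to zero and solving order by order (substituting the coefficients already found):
  x^0: 2 a_2 + 2 a_1 - 2 a_0 = 0  ->  2 a_2 = -2 a_1 + 2 a_0 = 4  ->  a_2 = 2
  x^1: 6 a_3 + 4 a_2 - 2 a_0 = 0  ->  6 a_3 = -4 a_2 + 2 a_0 = -2  ->  a_3 = -1/3
  x^2: 12 a_4 + 6 a_3 + 2 a_2 - 2 a_1 = 0  ->  12 a_4 = -6 a_3 - 2 a_2 + 2 a_1 = 0  ->  a_4 = 0
  x^3: 20 a_5 + 8 a_4 + 4 a_3 - 2 a_2 = 0  ->  20 a_5 = -8 a_4 - 4 a_3 + 2 a_2 = 16/3  ->  a_5 = 4/15
Truncated series: y(x) = 3 + x + 2 x^2 - (1/3) x^3 + (4/15) x^5 + O(x^6).

a_0 = 3; a_1 = 1; a_2 = 2; a_3 = -1/3; a_4 = 0; a_5 = 4/15


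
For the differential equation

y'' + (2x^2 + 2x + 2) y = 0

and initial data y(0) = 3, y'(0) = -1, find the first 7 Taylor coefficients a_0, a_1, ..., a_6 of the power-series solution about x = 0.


Ansatz: y(x) = sum_{n>=0} a_n x^n, so y'(x) = sum_{n>=1} n a_n x^(n-1) and y''(x) = sum_{n>=2} n(n-1) a_n x^(n-2).
Substitute into P(x) y'' + Q(x) y' + R(x) y = 0 with P(x) = 1, Q(x) = 0, R(x) = 2x^2 + 2x + 2, and match powers of x.
Initial conditions: a_0 = 3, a_1 = -1.
Setting the coefficient of each power of x to zero and solving order by order (substituting the coefficients already found):
  x^0: 2 a_2 + 2 a_0 = 0  ->  2 a_2 = -2 a_0 = -6  ->  a_2 = -3
  x^1: 6 a_3 + 2 a_1 + 2 a_0 = 0  ->  6 a_3 = -2 a_1 - 2 a_0 = -4  ->  a_3 = -2/3
  x^2: 12 a_4 + 2 a_2 + 2 a_1 + 2 a_0 = 0  ->  12 a_4 = -2 a_2 - 2 a_1 - 2 a_0 = 2  ->  a_4 = 1/6
  x^3: 20 a_5 + 2 a_3 + 2 a_2 + 2 a_1 = 0  ->  20 a_5 = -2 a_3 - 2 a_2 - 2 a_1 = 28/3  ->  a_5 = 7/15
  x^4: 30 a_6 + 2 a_4 + 2 a_3 + 2 a_2 = 0  ->  30 a_6 = -2 a_4 - 2 a_3 - 2 a_2 = 7  ->  a_6 = 7/30
Truncated series: y(x) = 3 - x - 3 x^2 - (2/3) x^3 + (1/6) x^4 + (7/15) x^5 + (7/30) x^6 + O(x^7).

a_0 = 3; a_1 = -1; a_2 = -3; a_3 = -2/3; a_4 = 1/6; a_5 = 7/15; a_6 = 7/30


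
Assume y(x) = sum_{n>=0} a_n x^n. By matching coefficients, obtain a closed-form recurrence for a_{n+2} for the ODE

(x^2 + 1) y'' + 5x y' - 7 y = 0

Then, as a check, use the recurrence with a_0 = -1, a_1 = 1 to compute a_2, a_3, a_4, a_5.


Substitute y = sum_n a_n x^n.
(1 + 1 x^2) y'' contributes (n+2)(n+1) a_{n+2} + n(n-1) a_n at x^n.
5 x y'(x) contributes 5 n a_n at x^n.
-7 y(x) contributes -7 a_n at x^n.
Matching x^n: (n+2)(n+1) a_{n+2} + (n(n-1) + 5 n - 7) a_n = 0.
Thus a_{n+2} = (-n(n-1) - 5 n + 7) / ((n+1)(n+2)) * a_n.

Check with a_0 = -1, a_1 = 1 (apply the recurrence for n = 0, 1, 2, 3): a_0 = -1, a_1 = 1, a_2 = -7/2, a_3 = 1/3, a_4 = 35/24, a_5 = -7/30.

a_(n+2) = (-n(n-1) - 5 n + 7) / ((n+1)(n+2)) * a_n; check: a_0 = -1, a_1 = 1, a_2 = -7/2, a_3 = 1/3, a_4 = 35/24, a_5 = -7/30


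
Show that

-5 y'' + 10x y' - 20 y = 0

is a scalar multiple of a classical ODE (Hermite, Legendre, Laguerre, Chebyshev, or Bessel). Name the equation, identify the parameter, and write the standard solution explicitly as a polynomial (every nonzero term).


All three coefficients share the factor -5; dividing through by -5 gives  y'' - 2x y' + 4 y = 0.
This matches the Hermite equation y'' - 2x y' + 2n y = 0 with 2n = 4, so n = 2; the polynomial solution is H_2(x).
With y = sum_k a_k x^k, matching x^k gives (k+2)(k+1) a_{k+2} = 2(k - n) a_k = 2(k - 2) a_k. The right side vanishes at k = 2, so the series with the parity of 2 terminates at degree 2.
Standard normalization: leading coefficient of H_n is 2^n, so a_2 = 2^2 = 4. Work downward with a_k = (k+1)(k+2) a_{k+2} / (2(k - n)):
  a_0 = (1)(2)(4) / (2(0 - 2)) = 8/(-4) = -2
Hence H_2(x) = 4 x^2 - 2.

H_2(x); series = 4 x^2 - 2


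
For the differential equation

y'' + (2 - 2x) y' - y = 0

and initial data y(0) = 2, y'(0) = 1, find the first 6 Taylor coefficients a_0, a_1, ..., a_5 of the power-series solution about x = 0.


Ansatz: y(x) = sum_{n>=0} a_n x^n, so y'(x) = sum_{n>=1} n a_n x^(n-1) and y''(x) = sum_{n>=2} n(n-1) a_n x^(n-2).
Substitute into P(x) y'' + Q(x) y' + R(x) y = 0 with P(x) = 1, Q(x) = 2 - 2x, R(x) = -1, and match powers of x.
Initial conditions: a_0 = 2, a_1 = 1.
Setting the coefficient of each power of x to zero and solving order by order (substituting the coefficients already found):
  x^0: 2 a_2 + 2 a_1 - a_0 = 0  ->  2 a_2 = -2 a_1 + a_0 = 0  ->  a_2 = 0
  x^1: 6 a_3 + 4 a_2 - 3 a_1 = 0  ->  6 a_3 = -4 a_2 + 3 a_1 = 3  ->  a_3 = 1/2
  x^2: 12 a_4 + 6 a_3 - 5 a_2 = 0  ->  12 a_4 = -6 a_3 + 5 a_2 = -3  ->  a_4 = -1/4
  x^3: 20 a_5 + 8 a_4 - 7 a_3 = 0  ->  20 a_5 = -8 a_4 + 7 a_3 = 11/2  ->  a_5 = 11/40
Truncated series: y(x) = 2 + x + (1/2) x^3 - (1/4) x^4 + (11/40) x^5 + O(x^6).

a_0 = 2; a_1 = 1; a_2 = 0; a_3 = 1/2; a_4 = -1/4; a_5 = 11/40


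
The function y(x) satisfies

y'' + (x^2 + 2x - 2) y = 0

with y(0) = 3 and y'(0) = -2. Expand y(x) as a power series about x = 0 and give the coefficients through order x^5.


Ansatz: y(x) = sum_{n>=0} a_n x^n, so y'(x) = sum_{n>=1} n a_n x^(n-1) and y''(x) = sum_{n>=2} n(n-1) a_n x^(n-2).
Substitute into P(x) y'' + Q(x) y' + R(x) y = 0 with P(x) = 1, Q(x) = 0, R(x) = x^2 + 2x - 2, and match powers of x.
Initial conditions: a_0 = 3, a_1 = -2.
Setting the coefficient of each power of x to zero and solving order by order (substituting the coefficients already found):
  x^0: 2 a_2 - 2 a_0 = 0  ->  2 a_2 = 2 a_0 = 6  ->  a_2 = 3
  x^1: 6 a_3 - 2 a_1 + 2 a_0 = 0  ->  6 a_3 = 2 a_1 - 2 a_0 = -10  ->  a_3 = -5/3
  x^2: 12 a_4 - 2 a_2 + 2 a_1 + a_0 = 0  ->  12 a_4 = 2 a_2 - 2 a_1 - a_0 = 7  ->  a_4 = 7/12
  x^3: 20 a_5 - 2 a_3 + 2 a_2 + a_1 = 0  ->  20 a_5 = 2 a_3 - 2 a_2 - a_1 = -22/3  ->  a_5 = -11/30
Truncated series: y(x) = 3 - 2 x + 3 x^2 - (5/3) x^3 + (7/12) x^4 - (11/30) x^5 + O(x^6).

a_0 = 3; a_1 = -2; a_2 = 3; a_3 = -5/3; a_4 = 7/12; a_5 = -11/30
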